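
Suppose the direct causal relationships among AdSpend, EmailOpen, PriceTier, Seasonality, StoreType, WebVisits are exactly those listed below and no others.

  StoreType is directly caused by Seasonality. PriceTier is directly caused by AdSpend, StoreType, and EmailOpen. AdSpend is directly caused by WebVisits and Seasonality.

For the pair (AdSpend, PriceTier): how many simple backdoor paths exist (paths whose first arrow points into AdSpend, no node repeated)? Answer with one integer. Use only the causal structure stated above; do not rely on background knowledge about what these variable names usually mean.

A backdoor path from AdSpend to PriceTier is any simple undirected path whose first edge points into AdSpend (i.e. leaves AdSpend via a parent).
Parents of AdSpend: {Seasonality, WebVisits}.
Enumerating:
  P1: AdSpend <- Seasonality -> StoreType -> PriceTier
That exhausts the simple backdoor paths. Count: 1.

1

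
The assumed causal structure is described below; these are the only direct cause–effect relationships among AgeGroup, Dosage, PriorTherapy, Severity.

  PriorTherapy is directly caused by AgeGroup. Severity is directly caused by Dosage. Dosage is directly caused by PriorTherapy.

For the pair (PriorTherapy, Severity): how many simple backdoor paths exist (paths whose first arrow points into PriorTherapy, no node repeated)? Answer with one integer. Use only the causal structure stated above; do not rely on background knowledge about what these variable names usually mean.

0

A backdoor path from PriorTherapy to Severity is any simple undirected path whose first edge points into PriorTherapy (i.e. leaves PriorTherapy via a parent).
Parents of PriorTherapy: {AgeGroup}.
No simple path from any parent of PriorTherapy reaches Severity without revisiting PriorTherapy, so there are no backdoor paths.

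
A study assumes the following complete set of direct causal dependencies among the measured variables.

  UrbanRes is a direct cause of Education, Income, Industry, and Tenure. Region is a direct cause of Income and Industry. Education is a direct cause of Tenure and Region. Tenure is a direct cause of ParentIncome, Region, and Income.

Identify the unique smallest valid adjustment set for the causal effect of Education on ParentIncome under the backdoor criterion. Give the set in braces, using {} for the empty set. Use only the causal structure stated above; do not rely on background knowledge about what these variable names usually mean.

{UrbanRes}

Variables eligible for adjustment (non-descendants of Education, excluding Education and ParentIncome): {UrbanRes}.
Backdoor paths from Education to ParentIncome:
  P1: Education <- UrbanRes -> Tenure -> ParentIncome
  P2: Education <- UrbanRes -> Income <- Tenure -> ParentIncome
  P3: Education <- UrbanRes -> Income <- Region <- Tenure -> ParentIncome
  P4: Education <- UrbanRes -> Industry <- Region <- Tenure -> ParentIncome
  P5: Education <- UrbanRes -> Industry <- Region -> Income <- Tenure -> ParentIncome
The empty set is not sufficient: P1 (Education <- UrbanRes -> Tenure -> ParentIncome) has no collider blocking it and no conditioned non-collider, so it is open.
Try {UrbanRes}:
  P1: blocked at fork node UrbanRes ∈ conditioning set.
  P2: blocked at fork node UrbanRes ∈ conditioning set.
  P3: blocked at fork node UrbanRes ∈ conditioning set.
  P4: blocked at fork node UrbanRes ∈ conditioning set.
  P5: blocked at fork node UrbanRes ∈ conditioning set.
{UrbanRes} contains no descendant of Education and blocks every backdoor path.
{UrbanRes} is the unique smallest valid adjustment set.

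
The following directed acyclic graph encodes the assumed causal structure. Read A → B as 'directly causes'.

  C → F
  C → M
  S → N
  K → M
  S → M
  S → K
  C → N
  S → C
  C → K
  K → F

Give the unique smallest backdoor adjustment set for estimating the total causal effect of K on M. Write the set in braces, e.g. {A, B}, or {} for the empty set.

{C, S}

Variables eligible for adjustment (non-descendants of K, excluding K and M): {C, N, S}.
Backdoor paths from K to M:
  P1: K <- S -> C -> M
  P2: K <- S -> M
  P3: K <- S -> N <- C -> M
  P4: K <- C <- S -> M
  P5: K <- C -> M
  P6: K <- C -> N <- S -> M
The empty set is not sufficient: P1 (K <- S -> C -> M) has no collider blocking it and no conditioned non-collider, so it is open.
Try {C, S}:
  P1: blocked at fork node S ∈ conditioning set.
  P2: blocked at fork node S ∈ conditioning set.
  P3: blocked at fork node S ∈ conditioning set.
  P4: blocked at chain node C ∈ conditioning set.
  P5: blocked at fork node C ∈ conditioning set.
  P6: blocked at fork node C ∈ conditioning set.
{C, S} contains no descendant of K and blocks every backdoor path.
Every element of {C, S} is needed (dropping C leaves P5 open; dropping S leaves P2 open), so no proper subset is valid.
Among all size-2 subsets of the eligible variables, only {C, S} blocks every backdoor path, so it is the unique smallest valid adjustment set.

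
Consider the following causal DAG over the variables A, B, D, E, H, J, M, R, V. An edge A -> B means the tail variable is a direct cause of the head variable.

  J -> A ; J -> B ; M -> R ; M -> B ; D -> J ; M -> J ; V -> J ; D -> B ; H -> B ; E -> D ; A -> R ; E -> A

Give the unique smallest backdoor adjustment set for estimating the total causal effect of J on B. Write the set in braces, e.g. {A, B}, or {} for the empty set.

{D, M}

Variables eligible for adjustment (non-descendants of J, excluding J and B): {D, E, H, M, V}.
Backdoor paths from J to B:
  P1: J <- M -> B
  P2: J <- M -> R <- A <- E -> D -> B
  P3: J <- D <- E -> A -> R <- M -> B
  P4: J <- D -> B
The empty set is not sufficient: P1 (J <- M -> B) has no collider blocking it and no conditioned non-collider, so it is open.
Try {D, M}:
  P1: blocked at fork node M ∈ conditioning set.
  P2: blocked at fork node M ∈ conditioning set.
  P3: blocked at chain node D ∈ conditioning set.
  P4: blocked at fork node D ∈ conditioning set.
{D, M} contains no descendant of J and blocks every backdoor path.
Every element of {D, M} is needed (dropping D leaves P4 open; dropping M leaves P1 open), so no proper subset is valid.
Among all size-2 subsets of the eligible variables, only {D, M} blocks every backdoor path, so it is the unique smallest valid adjustment set.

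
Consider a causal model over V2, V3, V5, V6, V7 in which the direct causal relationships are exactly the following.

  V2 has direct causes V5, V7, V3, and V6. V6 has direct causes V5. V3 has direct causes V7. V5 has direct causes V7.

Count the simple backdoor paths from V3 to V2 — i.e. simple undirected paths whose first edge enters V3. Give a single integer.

3

A backdoor path from V3 to V2 is any simple undirected path whose first edge points into V3 (i.e. leaves V3 via a parent).
Parents of V3: {V7}.
Enumerating:
  P1: V3 <- V7 -> V5 -> V6 -> V2
  P2: V3 <- V7 -> V5 -> V2
  P3: V3 <- V7 -> V2
That exhausts the simple backdoor paths. Count: 3.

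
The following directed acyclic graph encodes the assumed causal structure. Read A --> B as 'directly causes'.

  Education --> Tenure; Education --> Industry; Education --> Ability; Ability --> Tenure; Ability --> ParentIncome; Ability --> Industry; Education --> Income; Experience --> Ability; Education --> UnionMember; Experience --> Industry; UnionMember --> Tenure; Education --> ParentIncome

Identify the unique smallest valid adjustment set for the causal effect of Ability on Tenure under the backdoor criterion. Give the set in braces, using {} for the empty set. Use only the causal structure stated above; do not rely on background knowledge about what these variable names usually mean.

{Education}

Variables eligible for adjustment (non-descendants of Ability, excluding Ability and Tenure): {Education, Experience, Income, UnionMember}.
Backdoor paths from Ability to Tenure:
  P1: Ability <- Education -> UnionMember -> Tenure
  P2: Ability <- Education -> Tenure
  P3: Ability <- Experience -> Industry <- Education -> UnionMember -> Tenure
  P4: Ability <- Experience -> Industry <- Education -> Tenure
The empty set is not sufficient: P1 (Ability <- Education -> UnionMember -> Tenure) has no collider blocking it and no conditioned non-collider, so it is open.
Try {Education}:
  P1: blocked at fork node Education ∈ conditioning set.
  P2: blocked at fork node Education ∈ conditioning set.
  P3: blocked at collider Industry (neither it nor any descendant is in the conditioning set).
  P4: blocked at collider Industry (neither it nor any descendant is in the conditioning set).
{Education} contains no descendant of Ability and blocks every backdoor path.
No other singleton works — e.g. {Income} leaves P1 open — so {Education} is the unique smallest valid adjustment set.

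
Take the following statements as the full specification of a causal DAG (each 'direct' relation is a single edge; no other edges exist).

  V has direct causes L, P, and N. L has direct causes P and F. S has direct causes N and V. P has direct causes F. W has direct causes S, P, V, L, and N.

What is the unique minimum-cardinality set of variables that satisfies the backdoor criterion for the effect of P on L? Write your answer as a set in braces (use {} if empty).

{F}

Variables eligible for adjustment (non-descendants of P, excluding P and L): {F, N}.
Backdoor paths from P to L:
  P1: P <- F -> L
The empty set is not sufficient: P1 (P <- F -> L) has no collider blocking it and no conditioned non-collider, so it is open.
Try {F}:
  P1: blocked at fork node F ∈ conditioning set.
{F} contains no descendant of P and blocks every backdoor path.
No other singleton works — e.g. {N} leaves P1 open — so {F} is the unique smallest valid adjustment set.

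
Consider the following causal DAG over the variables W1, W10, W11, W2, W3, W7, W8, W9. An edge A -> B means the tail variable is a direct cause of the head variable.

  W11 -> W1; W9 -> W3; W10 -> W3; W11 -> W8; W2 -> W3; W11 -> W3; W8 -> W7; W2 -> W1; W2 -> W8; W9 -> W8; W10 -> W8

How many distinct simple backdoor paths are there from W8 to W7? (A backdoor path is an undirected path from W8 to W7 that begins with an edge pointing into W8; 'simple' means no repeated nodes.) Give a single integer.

A backdoor path from W8 to W7 is any simple undirected path whose first edge points into W8 (i.e. leaves W8 via a parent).
Parents of W8: {W10, W11, W2, W9}.
No simple path from any parent of W8 reaches W7 without revisiting W8, so there are no backdoor paths.

0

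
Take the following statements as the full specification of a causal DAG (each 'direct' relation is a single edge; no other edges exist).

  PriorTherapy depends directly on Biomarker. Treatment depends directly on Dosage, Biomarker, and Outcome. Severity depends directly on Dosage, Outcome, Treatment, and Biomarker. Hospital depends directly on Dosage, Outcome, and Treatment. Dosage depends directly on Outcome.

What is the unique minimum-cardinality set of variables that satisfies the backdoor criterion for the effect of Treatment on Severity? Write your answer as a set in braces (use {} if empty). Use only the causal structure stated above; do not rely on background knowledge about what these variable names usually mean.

Variables eligible for adjustment (non-descendants of Treatment, excluding Treatment and Severity): {Biomarker, Dosage, Outcome, PriorTherapy}.
Backdoor paths from Treatment to Severity:
  P1: Treatment <- Biomarker -> Severity
  P2: Treatment <- Outcome -> Dosage -> Severity
  P3: Treatment <- Outcome -> Hospital <- Dosage -> Severity
  P4: Treatment <- Outcome -> Severity
  P5: Treatment <- Dosage <- Outcome -> Severity
  P6: Treatment <- Dosage -> Hospital <- Outcome -> Severity
  P7: Treatment <- Dosage -> Severity
The empty set is not sufficient: P1 (Treatment <- Biomarker -> Severity) has no collider blocking it and no conditioned non-collider, so it is open.
Try {Biomarker, Dosage, Outcome}:
  P1: blocked at fork node Biomarker ∈ conditioning set.
  P2: blocked at fork node Outcome ∈ conditioning set.
  P3: blocked at fork node Outcome ∈ conditioning set.
  P4: blocked at fork node Outcome ∈ conditioning set.
  P5: blocked at chain node Dosage ∈ conditioning set.
  P6: blocked at fork node Dosage ∈ conditioning set.
  P7: blocked at fork node Dosage ∈ conditioning set.
{Biomarker, Dosage, Outcome} contains no descendant of Treatment and blocks every backdoor path.
Every element of {Biomarker, Dosage, Outcome} is needed (dropping Biomarker leaves P1 open; dropping Dosage leaves P7 open; dropping Outcome leaves P4 open), so no proper subset is valid.
Among all size-3 subsets of the eligible variables, only {Biomarker, Dosage, Outcome} blocks every backdoor path, so it is the unique smallest valid adjustment set.

{Biomarker, Dosage, Outcome}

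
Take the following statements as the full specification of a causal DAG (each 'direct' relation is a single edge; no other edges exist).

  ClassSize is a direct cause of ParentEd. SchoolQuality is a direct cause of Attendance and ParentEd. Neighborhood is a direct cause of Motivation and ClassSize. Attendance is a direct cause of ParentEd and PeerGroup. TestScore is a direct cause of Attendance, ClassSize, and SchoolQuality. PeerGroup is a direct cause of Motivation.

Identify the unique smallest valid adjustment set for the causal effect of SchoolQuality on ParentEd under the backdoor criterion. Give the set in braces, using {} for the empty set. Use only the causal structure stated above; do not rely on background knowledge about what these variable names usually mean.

{TestScore}

Variables eligible for adjustment (non-descendants of SchoolQuality, excluding SchoolQuality and ParentEd): {ClassSize, Neighborhood, TestScore}.
Backdoor paths from SchoolQuality to ParentEd:
  P1: SchoolQuality <- TestScore -> Attendance -> ParentEd
  P2: SchoolQuality <- TestScore -> Attendance -> PeerGroup -> Motivation <- Neighborhood -> ClassSize -> ParentEd
  P3: SchoolQuality <- TestScore -> ClassSize <- Neighborhood -> Motivation <- PeerGroup <- Attendance -> ParentEd
  P4: SchoolQuality <- TestScore -> ClassSize -> ParentEd
The empty set is not sufficient: P1 (SchoolQuality <- TestScore -> Attendance -> ParentEd) has no collider blocking it and no conditioned non-collider, so it is open.
Try {TestScore}:
  P1: blocked at fork node TestScore ∈ conditioning set.
  P2: blocked at fork node TestScore ∈ conditioning set.
  P3: blocked at fork node TestScore ∈ conditioning set.
  P4: blocked at fork node TestScore ∈ conditioning set.
{TestScore} contains no descendant of SchoolQuality and blocks every backdoor path.
No other singleton works — e.g. {Neighborhood} leaves P1 open — so {TestScore} is the unique smallest valid adjustment set.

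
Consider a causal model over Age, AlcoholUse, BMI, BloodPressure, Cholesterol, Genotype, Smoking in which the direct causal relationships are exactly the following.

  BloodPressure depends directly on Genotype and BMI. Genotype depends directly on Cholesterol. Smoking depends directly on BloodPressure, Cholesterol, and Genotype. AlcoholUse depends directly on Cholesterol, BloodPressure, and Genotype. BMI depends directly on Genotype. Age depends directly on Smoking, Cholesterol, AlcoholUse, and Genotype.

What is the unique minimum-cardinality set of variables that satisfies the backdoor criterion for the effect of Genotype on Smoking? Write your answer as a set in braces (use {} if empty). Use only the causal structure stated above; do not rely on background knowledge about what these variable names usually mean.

Variables eligible for adjustment (non-descendants of Genotype, excluding Genotype and Smoking): {Cholesterol}.
Backdoor paths from Genotype to Smoking:
  P1: Genotype <- Cholesterol -> Smoking
  P2: Genotype <- Cholesterol -> AlcoholUse <- BloodPressure -> Smoking
  P3: Genotype <- Cholesterol -> AlcoholUse -> Age <- Smoking
  P4: Genotype <- Cholesterol -> Age <- Smoking
  P5: Genotype <- Cholesterol -> Age <- AlcoholUse <- BloodPressure -> Smoking
The empty set is not sufficient: P1 (Genotype <- Cholesterol -> Smoking) has no collider blocking it and no conditioned non-collider, so it is open.
Try {Cholesterol}:
  P1: blocked at fork node Cholesterol ∈ conditioning set.
  P2: blocked at fork node Cholesterol ∈ conditioning set.
  P3: blocked at fork node Cholesterol ∈ conditioning set.
  P4: blocked at fork node Cholesterol ∈ conditioning set.
  P5: blocked at fork node Cholesterol ∈ conditioning set.
{Cholesterol} contains no descendant of Genotype and blocks every backdoor path.
{Cholesterol} is the unique smallest valid adjustment set.

{Cholesterol}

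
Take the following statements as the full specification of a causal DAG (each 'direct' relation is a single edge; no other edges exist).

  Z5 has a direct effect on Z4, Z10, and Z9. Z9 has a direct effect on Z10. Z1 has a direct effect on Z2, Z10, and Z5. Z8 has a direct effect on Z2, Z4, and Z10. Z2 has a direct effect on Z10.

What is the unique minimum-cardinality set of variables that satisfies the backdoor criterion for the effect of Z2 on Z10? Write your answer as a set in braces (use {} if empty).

Variables eligible for adjustment (non-descendants of Z2, excluding Z2 and Z10): {Z1, Z4, Z5, Z8, Z9}.
Backdoor paths from Z2 to Z10:
  P1: Z2 <- Z1 -> Z5 -> Z9 -> Z10
  P2: Z2 <- Z1 -> Z5 -> Z4 <- Z8 -> Z10
  P3: Z2 <- Z1 -> Z5 -> Z10
  P4: Z2 <- Z1 -> Z10
  P5: Z2 <- Z8 -> Z4 <- Z5 <- Z1 -> Z10
  P6: Z2 <- Z8 -> Z4 <- Z5 -> Z9 -> Z10
  P7: Z2 <- Z8 -> Z4 <- Z5 -> Z10
  P8: Z2 <- Z8 -> Z10
The empty set is not sufficient: P1 (Z2 <- Z1 -> Z5 -> Z9 -> Z10) has no collider blocking it and no conditioned non-collider, so it is open.
Try {Z1, Z8}:
  P1: blocked at fork node Z1 ∈ conditioning set.
  P2: blocked at fork node Z1 ∈ conditioning set.
  P3: blocked at fork node Z1 ∈ conditioning set.
  P4: blocked at fork node Z1 ∈ conditioning set.
  P5: blocked at fork node Z8 ∈ conditioning set.
  P6: blocked at fork node Z8 ∈ conditioning set.
  P7: blocked at fork node Z8 ∈ conditioning set.
  P8: blocked at fork node Z8 ∈ conditioning set.
{Z1, Z8} contains no descendant of Z2 and blocks every backdoor path.
Every element of {Z1, Z8} is needed (dropping Z1 leaves P1 open; dropping Z8 leaves P8 open), so no proper subset is valid.
Among all size-2 subsets of the eligible variables, only {Z1, Z8} blocks every backdoor path, so it is the unique smallest valid adjustment set.

{Z1, Z8}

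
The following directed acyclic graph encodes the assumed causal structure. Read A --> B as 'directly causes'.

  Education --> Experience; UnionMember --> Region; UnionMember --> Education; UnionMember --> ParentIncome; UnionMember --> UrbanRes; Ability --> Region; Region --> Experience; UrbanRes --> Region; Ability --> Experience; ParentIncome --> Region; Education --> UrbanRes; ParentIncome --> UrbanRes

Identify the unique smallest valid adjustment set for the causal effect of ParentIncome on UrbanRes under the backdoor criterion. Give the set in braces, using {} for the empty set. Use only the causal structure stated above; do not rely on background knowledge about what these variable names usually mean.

{UnionMember}

Variables eligible for adjustment (non-descendants of ParentIncome, excluding ParentIncome and UrbanRes): {Ability, Education, UnionMember}.
Backdoor paths from ParentIncome to UrbanRes:
  P1: ParentIncome <- UnionMember -> Education -> UrbanRes
  P2: ParentIncome <- UnionMember -> Education -> Experience <- Ability -> Region <- UrbanRes
  P3: ParentIncome <- UnionMember -> Education -> Experience <- Region <- UrbanRes
  P4: ParentIncome <- UnionMember -> UrbanRes
  P5: ParentIncome <- UnionMember -> Region <- Ability -> Experience <- Education -> UrbanRes
  P6: ParentIncome <- UnionMember -> Region <- UrbanRes
  P7: ParentIncome <- UnionMember -> Region -> Experience <- Education -> UrbanRes
The empty set is not sufficient: P1 (ParentIncome <- UnionMember -> Education -> UrbanRes) has no collider blocking it and no conditioned non-collider, so it is open.
Try {UnionMember}:
  P1: blocked at fork node UnionMember ∈ conditioning set.
  P2: blocked at fork node UnionMember ∈ conditioning set.
  P3: blocked at fork node UnionMember ∈ conditioning set.
  P4: blocked at fork node UnionMember ∈ conditioning set.
  P5: blocked at fork node UnionMember ∈ conditioning set.
  P6: blocked at fork node UnionMember ∈ conditioning set.
  P7: blocked at fork node UnionMember ∈ conditioning set.
{UnionMember} contains no descendant of ParentIncome and blocks every backdoor path.
No other singleton works — e.g. {Education} leaves P4 open — so {UnionMember} is the unique smallest valid adjustment set.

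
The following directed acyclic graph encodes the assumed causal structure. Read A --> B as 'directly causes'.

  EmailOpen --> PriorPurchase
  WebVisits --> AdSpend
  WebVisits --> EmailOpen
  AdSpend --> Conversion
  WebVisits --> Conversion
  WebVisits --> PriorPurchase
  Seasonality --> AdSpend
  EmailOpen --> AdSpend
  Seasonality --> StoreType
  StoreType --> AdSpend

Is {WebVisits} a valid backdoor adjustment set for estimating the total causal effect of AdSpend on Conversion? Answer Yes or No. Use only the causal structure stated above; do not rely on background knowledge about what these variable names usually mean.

Backdoor paths from AdSpend to Conversion (paths whose first edge points into AdSpend):
  P1: AdSpend <- WebVisits -> Conversion
  P2: AdSpend <- EmailOpen <- WebVisits -> Conversion
  P3: AdSpend <- EmailOpen -> PriorPurchase <- WebVisits -> Conversion
Condition 1 (no descendant of AdSpend in the set): holds — descendants of AdSpend are {Conversion}; none are in {WebVisits}.
Condition 2 (every backdoor path blocked by {WebVisits}):
  P1: blocked at fork node WebVisits ∈ conditioning set.
  P2: blocked at fork node WebVisits ∈ conditioning set.
  P3: blocked at collider PriorPurchase (neither it nor any descendant is in the conditioning set).
{WebVisits} satisfies the backdoor criterion.

Yes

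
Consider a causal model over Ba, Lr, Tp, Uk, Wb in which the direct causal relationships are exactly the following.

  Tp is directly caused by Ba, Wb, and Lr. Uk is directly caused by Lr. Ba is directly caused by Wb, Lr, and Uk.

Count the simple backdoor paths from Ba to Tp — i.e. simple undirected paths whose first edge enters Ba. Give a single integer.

3

A backdoor path from Ba to Tp is any simple undirected path whose first edge points into Ba (i.e. leaves Ba via a parent).
Parents of Ba: {Lr, Uk, Wb}.
Enumerating:
  P1: Ba <- Wb -> Tp
  P2: Ba <- Lr -> Tp
  P3: Ba <- Uk <- Lr -> Tp
That exhausts the simple backdoor paths. Count: 3.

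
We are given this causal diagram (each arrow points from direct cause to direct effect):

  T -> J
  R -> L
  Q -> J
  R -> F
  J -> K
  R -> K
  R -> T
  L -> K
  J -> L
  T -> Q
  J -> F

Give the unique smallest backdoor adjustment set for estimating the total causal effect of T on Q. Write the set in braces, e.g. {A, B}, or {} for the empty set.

{}

Variables eligible for adjustment (non-descendants of T, excluding T and Q): {R}.
Backdoor paths from T to Q:
  P1: T <- R -> F <- J <- Q
  P2: T <- R -> L <- J <- Q
  P3: T <- R -> L -> K <- J <- Q
  P4: T <- R -> K <- J <- Q
  P5: T <- R -> K <- L <- J <- Q
Each backdoor path contains an unconditioned collider, so every path is already blocked with the empty conditioning set:
  P1: blocked at collider F (neither it nor any descendant is in the conditioning set).
  P2: blocked at collider L (neither it nor any descendant is in the conditioning set).
  P3: blocked at collider K (neither it nor any descendant is in the conditioning set).
  P4: blocked at collider K (neither it nor any descendant is in the conditioning set).
  P5: blocked at collider K (neither it nor any descendant is in the conditioning set).
The empty set is therefore the unique smallest valid set.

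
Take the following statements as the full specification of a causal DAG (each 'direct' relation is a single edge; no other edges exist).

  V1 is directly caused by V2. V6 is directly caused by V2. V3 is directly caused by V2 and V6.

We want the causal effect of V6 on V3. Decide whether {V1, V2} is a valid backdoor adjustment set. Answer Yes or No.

Backdoor paths from V6 to V3 (paths whose first edge points into V6):
  P1: V6 <- V2 -> V3
Condition 1 (no descendant of V6 in the set): holds — descendants of V6 are {V3}; none are in {V1, V2}.
Condition 2 (every backdoor path blocked by {V1, V2}):
  P1: blocked at fork node V2 ∈ conditioning set.
{V1, V2} satisfies the backdoor criterion.

Yes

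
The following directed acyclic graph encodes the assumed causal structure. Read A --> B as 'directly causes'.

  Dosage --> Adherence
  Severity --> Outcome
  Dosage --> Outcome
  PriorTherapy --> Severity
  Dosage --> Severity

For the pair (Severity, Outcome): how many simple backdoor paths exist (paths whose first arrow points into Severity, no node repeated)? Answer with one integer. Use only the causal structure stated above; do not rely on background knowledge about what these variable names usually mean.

1

A backdoor path from Severity to Outcome is any simple undirected path whose first edge points into Severity (i.e. leaves Severity via a parent).
Parents of Severity: {Dosage, PriorTherapy}.
Enumerating:
  P1: Severity <- Dosage -> Outcome
That exhausts the simple backdoor paths. Count: 1.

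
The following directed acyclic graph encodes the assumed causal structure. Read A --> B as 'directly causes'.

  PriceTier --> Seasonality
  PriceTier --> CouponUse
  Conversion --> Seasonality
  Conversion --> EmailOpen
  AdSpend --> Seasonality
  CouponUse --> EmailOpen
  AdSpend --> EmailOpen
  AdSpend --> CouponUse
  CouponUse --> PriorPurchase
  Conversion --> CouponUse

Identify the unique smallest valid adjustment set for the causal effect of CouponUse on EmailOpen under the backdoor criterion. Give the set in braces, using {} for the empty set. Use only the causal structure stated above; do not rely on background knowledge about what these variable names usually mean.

{AdSpend, Conversion}

Variables eligible for adjustment (non-descendants of CouponUse, excluding CouponUse and EmailOpen): {AdSpend, Conversion, PriceTier, Seasonality}.
Backdoor paths from CouponUse to EmailOpen:
  P1: CouponUse <- PriceTier -> Seasonality <- Conversion -> EmailOpen
  P2: CouponUse <- PriceTier -> Seasonality <- AdSpend -> EmailOpen
  P3: CouponUse <- Conversion -> Seasonality <- AdSpend -> EmailOpen
  P4: CouponUse <- Conversion -> EmailOpen
  P5: CouponUse <- AdSpend -> Seasonality <- Conversion -> EmailOpen
  P6: CouponUse <- AdSpend -> EmailOpen
The empty set is not sufficient: P4 (CouponUse <- Conversion -> EmailOpen) has no collider blocking it and no conditioned non-collider, so it is open.
Try {AdSpend, Conversion}:
  P1: blocked at collider Seasonality (neither it nor any descendant is in the conditioning set).
  P2: blocked at collider Seasonality (neither it nor any descendant is in the conditioning set).
  P3: blocked at fork node Conversion ∈ conditioning set.
  P4: blocked at fork node Conversion ∈ conditioning set.
  P5: blocked at fork node AdSpend ∈ conditioning set.
  P6: blocked at fork node AdSpend ∈ conditioning set.
{AdSpend, Conversion} contains no descendant of CouponUse and blocks every backdoor path.
Every element of {AdSpend, Conversion} is needed (dropping AdSpend leaves P6 open; dropping Conversion leaves P4 open), so no proper subset is valid.
Among all size-2 subsets of the eligible variables, only {AdSpend, Conversion} blocks every backdoor path, so it is the unique smallest valid adjustment set.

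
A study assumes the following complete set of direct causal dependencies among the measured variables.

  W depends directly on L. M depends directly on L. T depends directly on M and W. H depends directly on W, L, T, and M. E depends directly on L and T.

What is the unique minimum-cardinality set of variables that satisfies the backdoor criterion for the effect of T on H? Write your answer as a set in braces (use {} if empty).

Variables eligible for adjustment (non-descendants of T, excluding T and H): {L, M, W}.
Backdoor paths from T to H:
  P1: T <- W <- L -> M -> H
  P2: T <- W <- L -> H
  P3: T <- W -> H
  P4: T <- M <- L -> W -> H
  P5: T <- M <- L -> H
  P6: T <- M -> H
The empty set is not sufficient: P1 (T <- W <- L -> M -> H) has no collider blocking it and no conditioned non-collider, so it is open.
Try {M, W}:
  P1: blocked at chain node W ∈ conditioning set.
  P2: blocked at chain node W ∈ conditioning set.
  P3: blocked at fork node W ∈ conditioning set.
  P4: blocked at chain node M ∈ conditioning set.
  P5: blocked at chain node M ∈ conditioning set.
  P6: blocked at fork node M ∈ conditioning set.
{M, W} contains no descendant of T and blocks every backdoor path.
Every element of {M, W} is needed (dropping M leaves P5 open; dropping W leaves P2 open), so no proper subset is valid.
Among all size-2 subsets of the eligible variables, only {M, W} blocks every backdoor path, so it is the unique smallest valid adjustment set.

{M, W}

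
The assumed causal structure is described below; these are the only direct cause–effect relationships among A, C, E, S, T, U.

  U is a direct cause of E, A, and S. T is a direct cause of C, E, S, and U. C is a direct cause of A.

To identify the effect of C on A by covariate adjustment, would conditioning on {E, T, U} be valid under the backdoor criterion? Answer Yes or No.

Yes

Backdoor paths from C to A (paths whose first edge points into C):
  P1: C <- T -> U -> A
  P2: C <- T -> S <- U -> A
  P3: C <- T -> E <- U -> A
Condition 1 (no descendant of C in the set): holds — descendants of C are {A}; none are in {E, T, U}.
Condition 2 (every backdoor path blocked by {E, T, U}):
  P1: blocked at fork node T ∈ conditioning set.
  P2: blocked at fork node T ∈ conditioning set.
  P3: blocked at fork node T ∈ conditioning set.
{E, T, U} satisfies the backdoor criterion.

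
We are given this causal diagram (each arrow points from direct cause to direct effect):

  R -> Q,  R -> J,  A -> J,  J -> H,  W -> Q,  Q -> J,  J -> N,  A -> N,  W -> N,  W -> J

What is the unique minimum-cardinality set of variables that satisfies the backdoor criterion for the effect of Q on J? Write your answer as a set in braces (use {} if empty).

Variables eligible for adjustment (non-descendants of Q, excluding Q and J): {A, R, W}.
Backdoor paths from Q to J:
  P1: Q <- R -> J
  P2: Q <- W -> J
  P3: Q <- W -> N <- A -> J
  P4: Q <- W -> N <- J
The empty set is not sufficient: P1 (Q <- R -> J) has no collider blocking it and no conditioned non-collider, so it is open.
Try {R, W}:
  P1: blocked at fork node R ∈ conditioning set.
  P2: blocked at fork node W ∈ conditioning set.
  P3: blocked at fork node W ∈ conditioning set.
  P4: blocked at fork node W ∈ conditioning set.
{R, W} contains no descendant of Q and blocks every backdoor path.
Every element of {R, W} is needed (dropping R leaves P1 open; dropping W leaves P2 open), so no proper subset is valid.
Among all size-2 subsets of the eligible variables, only {R, W} blocks every backdoor path, so it is the unique smallest valid adjustment set.

{R, W}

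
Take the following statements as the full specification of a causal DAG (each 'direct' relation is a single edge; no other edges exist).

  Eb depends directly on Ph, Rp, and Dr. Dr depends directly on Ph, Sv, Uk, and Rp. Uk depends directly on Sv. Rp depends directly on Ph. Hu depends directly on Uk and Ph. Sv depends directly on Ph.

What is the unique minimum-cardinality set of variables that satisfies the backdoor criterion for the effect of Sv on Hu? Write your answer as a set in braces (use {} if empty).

{Ph}

Variables eligible for adjustment (non-descendants of Sv, excluding Sv and Hu): {Ph, Rp}.
Backdoor paths from Sv to Hu:
  P1: Sv <- Ph -> Rp -> Dr <- Uk -> Hu
  P2: Sv <- Ph -> Rp -> Eb <- Dr <- Uk -> Hu
  P3: Sv <- Ph -> Hu
  P4: Sv <- Ph -> Dr <- Uk -> Hu
  P5: Sv <- Ph -> Eb <- Rp -> Dr <- Uk -> Hu
  P6: Sv <- Ph -> Eb <- Dr <- Uk -> Hu
The empty set is not sufficient: P3 (Sv <- Ph -> Hu) has no collider blocking it and no conditioned non-collider, so it is open.
Try {Ph}:
  P1: blocked at fork node Ph ∈ conditioning set.
  P2: blocked at fork node Ph ∈ conditioning set.
  P3: blocked at fork node Ph ∈ conditioning set.
  P4: blocked at fork node Ph ∈ conditioning set.
  P5: blocked at fork node Ph ∈ conditioning set.
  P6: blocked at fork node Ph ∈ conditioning set.
{Ph} contains no descendant of Sv and blocks every backdoor path.
No other singleton works — e.g. {Rp} leaves P3 open — so {Ph} is the unique smallest valid adjustment set.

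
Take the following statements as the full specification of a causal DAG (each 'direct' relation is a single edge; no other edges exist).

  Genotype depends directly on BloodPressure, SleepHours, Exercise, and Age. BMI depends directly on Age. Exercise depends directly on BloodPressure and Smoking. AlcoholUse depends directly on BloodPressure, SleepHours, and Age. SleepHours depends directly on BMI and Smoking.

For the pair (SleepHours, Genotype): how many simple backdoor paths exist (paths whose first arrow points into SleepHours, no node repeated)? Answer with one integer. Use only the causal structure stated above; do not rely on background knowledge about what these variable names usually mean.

6

A backdoor path from SleepHours to Genotype is any simple undirected path whose first edge points into SleepHours (i.e. leaves SleepHours via a parent).
Parents of SleepHours: {BMI, Smoking}.
Enumerating:
  P1: SleepHours <- Smoking -> Exercise <- BloodPressure -> Genotype
  P2: SleepHours <- Smoking -> Exercise <- BloodPressure -> AlcoholUse <- Age -> Genotype
  P3: SleepHours <- Smoking -> Exercise -> Genotype
  P4: SleepHours <- BMI <- Age -> Genotype
  P5: SleepHours <- BMI <- Age -> AlcoholUse <- BloodPressure -> Exercise -> Genotype
  P6: SleepHours <- BMI <- Age -> AlcoholUse <- BloodPressure -> Genotype
That exhausts the simple backdoor paths. Count: 6.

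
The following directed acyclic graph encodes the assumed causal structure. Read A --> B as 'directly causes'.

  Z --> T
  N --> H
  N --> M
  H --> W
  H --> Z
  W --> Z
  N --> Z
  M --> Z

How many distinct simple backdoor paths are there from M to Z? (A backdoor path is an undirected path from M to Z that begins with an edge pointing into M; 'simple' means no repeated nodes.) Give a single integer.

3

A backdoor path from M to Z is any simple undirected path whose first edge points into M (i.e. leaves M via a parent).
Parents of M: {N}.
Enumerating:
  P1: M <- N -> H -> W -> Z
  P2: M <- N -> H -> Z
  P3: M <- N -> Z
That exhausts the simple backdoor paths. Count: 3.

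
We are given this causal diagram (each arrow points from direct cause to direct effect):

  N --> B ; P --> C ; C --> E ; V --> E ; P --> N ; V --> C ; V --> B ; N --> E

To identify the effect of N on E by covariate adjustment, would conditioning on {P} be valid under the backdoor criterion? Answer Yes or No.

Backdoor paths from N to E (paths whose first edge points into N):
  P1: N <- P -> C <- V -> E
  P2: N <- P -> C -> E
Condition 1 (no descendant of N in the set): holds — descendants of N are {B, E}; none are in {P}.
Condition 2 (every backdoor path blocked by {P}):
  P1: blocked at fork node P ∈ conditioning set.
  P2: blocked at fork node P ∈ conditioning set.
{P} satisfies the backdoor criterion.

Yes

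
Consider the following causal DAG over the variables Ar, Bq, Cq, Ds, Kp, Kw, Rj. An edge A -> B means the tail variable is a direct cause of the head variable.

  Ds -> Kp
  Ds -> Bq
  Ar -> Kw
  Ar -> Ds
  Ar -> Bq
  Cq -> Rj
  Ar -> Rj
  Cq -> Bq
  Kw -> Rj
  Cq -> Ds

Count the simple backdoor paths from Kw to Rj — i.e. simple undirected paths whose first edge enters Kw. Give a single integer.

A backdoor path from Kw to Rj is any simple undirected path whose first edge points into Kw (i.e. leaves Kw via a parent).
Parents of Kw: {Ar}.
Enumerating:
  P1: Kw <- Ar -> Ds <- Cq -> Rj
  P2: Kw <- Ar -> Ds -> Bq <- Cq -> Rj
  P3: Kw <- Ar -> Rj
  P4: Kw <- Ar -> Bq <- Cq -> Rj
  P5: Kw <- Ar -> Bq <- Ds <- Cq -> Rj
That exhausts the simple backdoor paths. Count: 5.

5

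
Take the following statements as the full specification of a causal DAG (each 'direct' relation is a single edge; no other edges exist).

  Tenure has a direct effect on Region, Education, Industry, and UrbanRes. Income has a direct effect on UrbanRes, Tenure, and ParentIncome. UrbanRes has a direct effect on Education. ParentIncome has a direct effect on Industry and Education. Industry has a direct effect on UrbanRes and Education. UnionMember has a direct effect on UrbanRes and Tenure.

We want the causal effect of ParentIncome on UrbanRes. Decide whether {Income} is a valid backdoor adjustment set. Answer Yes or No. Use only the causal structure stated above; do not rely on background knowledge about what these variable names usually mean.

Yes

Backdoor paths from ParentIncome to UrbanRes (paths whose first edge points into ParentIncome):
  P1: ParentIncome <- Income -> Tenure <- UnionMember -> UrbanRes
  P2: ParentIncome <- Income -> Tenure -> Industry -> UrbanRes
  P3: ParentIncome <- Income -> Tenure -> Industry -> Education <- UrbanRes
  P4: ParentIncome <- Income -> Tenure -> UrbanRes
  P5: ParentIncome <- Income -> Tenure -> Education <- Industry -> UrbanRes
  P6: ParentIncome <- Income -> Tenure -> Education <- UrbanRes
  P7: ParentIncome <- Income -> UrbanRes
Condition 1 (no descendant of ParentIncome in the set): holds — descendants of ParentIncome are {Education, Industry, UrbanRes}; none are in {Income}.
Condition 2 (every backdoor path blocked by {Income}):
  P1: blocked at fork node Income ∈ conditioning set.
  P2: blocked at fork node Income ∈ conditioning set.
  P3: blocked at fork node Income ∈ conditioning set.
  P4: blocked at fork node Income ∈ conditioning set.
  P5: blocked at fork node Income ∈ conditioning set.
  P6: blocked at fork node Income ∈ conditioning set.
  P7: blocked at fork node Income ∈ conditioning set.
{Income} satisfies the backdoor criterion.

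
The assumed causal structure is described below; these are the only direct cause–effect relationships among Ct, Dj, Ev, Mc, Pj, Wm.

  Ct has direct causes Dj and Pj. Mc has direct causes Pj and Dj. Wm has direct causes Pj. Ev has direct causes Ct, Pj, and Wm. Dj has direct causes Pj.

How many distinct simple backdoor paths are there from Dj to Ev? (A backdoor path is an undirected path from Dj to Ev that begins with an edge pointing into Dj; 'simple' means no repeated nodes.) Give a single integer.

A backdoor path from Dj to Ev is any simple undirected path whose first edge points into Dj (i.e. leaves Dj via a parent).
Parents of Dj: {Pj}.
Enumerating:
  P1: Dj <- Pj -> Ct -> Ev
  P2: Dj <- Pj -> Wm -> Ev
  P3: Dj <- Pj -> Ev
That exhausts the simple backdoor paths. Count: 3.

3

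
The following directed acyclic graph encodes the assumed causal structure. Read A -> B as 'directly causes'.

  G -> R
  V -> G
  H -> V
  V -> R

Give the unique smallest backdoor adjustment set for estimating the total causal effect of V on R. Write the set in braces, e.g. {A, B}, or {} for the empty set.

{}

Variables eligible for adjustment (non-descendants of V, excluding V and R): {H}.
Backdoor paths from V to R:
  (none)
With no backdoor paths the empty set already satisfies the criterion, and it is trivially minimal.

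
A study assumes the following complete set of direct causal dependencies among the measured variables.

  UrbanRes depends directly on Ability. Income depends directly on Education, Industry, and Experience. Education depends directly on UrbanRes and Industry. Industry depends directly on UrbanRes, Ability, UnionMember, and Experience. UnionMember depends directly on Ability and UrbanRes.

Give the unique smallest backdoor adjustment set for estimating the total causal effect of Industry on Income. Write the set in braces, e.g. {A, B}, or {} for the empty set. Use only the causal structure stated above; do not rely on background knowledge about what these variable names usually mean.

{Experience, UrbanRes}

Variables eligible for adjustment (non-descendants of Industry, excluding Industry and Income): {Ability, Experience, UnionMember, UrbanRes}.
Backdoor paths from Industry to Income:
  P1: Industry <- Ability -> UrbanRes -> Education -> Income
  P2: Industry <- Ability -> UnionMember <- UrbanRes -> Education -> Income
  P3: Industry <- UrbanRes -> Education -> Income
  P4: Industry <- UnionMember <- Ability -> UrbanRes -> Education -> Income
  P5: Industry <- UnionMember <- UrbanRes -> Education -> Income
  P6: Industry <- Experience -> Income
The empty set is not sufficient: P1 (Industry <- Ability -> UrbanRes -> Education -> Income) has no collider blocking it and no conditioned non-collider, so it is open.
Try {Experience, UrbanRes}:
  P1: blocked at chain node UrbanRes ∈ conditioning set.
  P2: blocked at collider UnionMember (neither it nor any descendant is in the conditioning set).
  P3: blocked at fork node UrbanRes ∈ conditioning set.
  P4: blocked at chain node UrbanRes ∈ conditioning set.
  P5: blocked at fork node UrbanRes ∈ conditioning set.
  P6: blocked at fork node Experience ∈ conditioning set.
{Experience, UrbanRes} contains no descendant of Industry and blocks every backdoor path.
Every element of {Experience, UrbanRes} is needed (dropping Experience leaves P6 open; dropping UrbanRes leaves P1 open), so no proper subset is valid.
Among all size-2 subsets of the eligible variables, only {Experience, UrbanRes} blocks every backdoor path, so it is the unique smallest valid adjustment set.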